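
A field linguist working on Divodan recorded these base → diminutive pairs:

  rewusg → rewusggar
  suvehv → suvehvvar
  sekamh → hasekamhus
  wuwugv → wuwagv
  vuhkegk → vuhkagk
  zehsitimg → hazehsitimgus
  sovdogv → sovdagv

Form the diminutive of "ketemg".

haketemgus

zehsitimg and rewusg both end in -g yet inflect differently (hazehsitimgus, rewusggar), so the final letter is not what conditions the rule; the second-to-last letter is.
"ketemg" has second-to-last letter 'm'. The stems whose second-to-last letter is 'm' (zehsitimg → hazehsitimgus, sekamh → hasekamhus) add ha- … -us around the stem.
The other patterns: stems whose second-to-last letter is 'g' change the last vowel to 'a'; stems whose second-to-last letter is 'h' or 's' double the final consonant and add -ar.
So ketemg → haketemgus.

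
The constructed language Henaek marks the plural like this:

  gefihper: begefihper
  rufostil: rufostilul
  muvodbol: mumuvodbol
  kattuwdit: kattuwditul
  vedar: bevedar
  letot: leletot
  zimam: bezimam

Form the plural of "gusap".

begusap

kattuwdit and letot both end in -t yet inflect differently (kattuwditul, leletot), so the final letter is not what conditions the rule; the last vowel is.
"gusap" has last vowel 'a'. The stems whose last vowel is 'a' (vedar → bevedar, zimam → bezimam) add the prefix be-.
The other patterns: stems whose last vowel is 'i' add -ul; stems whose last vowel is 'o' repeat the first consonant+vowel as a prefix.
So gusap → begusap.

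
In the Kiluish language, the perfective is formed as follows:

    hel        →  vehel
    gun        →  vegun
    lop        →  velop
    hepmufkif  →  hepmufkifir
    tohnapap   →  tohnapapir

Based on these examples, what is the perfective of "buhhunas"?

lop and tohnapap both end in -p yet inflect differently (velop, tohnapapir), so the final letter is not what conditions the rule; the number of vowels is.
"buhhunas" has 3 vowels. The stems with 3 vowels (hepmufkif → hepmufkifir, tohnapap → tohnapapir) add -ir.
So buhhunas → buhhunasir.

buhhunasir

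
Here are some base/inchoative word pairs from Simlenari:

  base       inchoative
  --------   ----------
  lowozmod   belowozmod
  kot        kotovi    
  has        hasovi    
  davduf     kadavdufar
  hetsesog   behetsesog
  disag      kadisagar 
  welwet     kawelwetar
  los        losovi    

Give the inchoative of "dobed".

kot and welwet both end in -t yet inflect differently (kotovi, kawelwetar), so the final letter is not what conditions the rule; the number of vowels is.
"dobed" has 2 vowels. The stems with 2 vowels (welwet → kawelwetar, davduf → kadavdufar, disag → kadisagar) add ka- … -ar around the stem.
The other patterns: stems with 1 vowel add -ovi; stems with 3 vowels add the prefix be-.
So dobed → kadobedar.

kadobedar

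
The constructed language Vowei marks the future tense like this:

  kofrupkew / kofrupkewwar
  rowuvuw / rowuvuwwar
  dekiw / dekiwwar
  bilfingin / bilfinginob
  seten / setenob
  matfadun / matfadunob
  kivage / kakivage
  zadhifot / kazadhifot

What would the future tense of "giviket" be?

kagiviket

dekiw and bilfingin both have last vowel 'i' yet inflect differently (dekiwwar, bilfinginob), so the last vowel is not what conditions the rule; the final letter is.
"giviket" ends in -t. The one such stem in the data (zadhifot → kazadhifot) adds the prefix ka-, so the same rule applies.
The other patterns: stems ending in -w double the final consonant and add -ar; stems ending in -n add -ob.
So giviket → kagiviket.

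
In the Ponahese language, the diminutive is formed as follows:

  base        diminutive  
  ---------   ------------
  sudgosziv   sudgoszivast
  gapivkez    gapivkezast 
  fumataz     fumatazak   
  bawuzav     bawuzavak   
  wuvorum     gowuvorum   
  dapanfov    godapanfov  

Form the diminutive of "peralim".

gapivkez and fumataz both end in -z yet inflect differently (gapivkezast, fumatazak), so the final letter is not what conditions the rule; the last vowel is.
"peralim" has last vowel 'i'. The one such stem in the data (sudgosziv → sudgoszivast) adds -ast, so the same rule applies.
The other patterns: stems whose last vowel is 'a' add -ak; stems whose last vowel is 'o' or 'u' add the prefix go-.
So peralim → peralimast.

peralimast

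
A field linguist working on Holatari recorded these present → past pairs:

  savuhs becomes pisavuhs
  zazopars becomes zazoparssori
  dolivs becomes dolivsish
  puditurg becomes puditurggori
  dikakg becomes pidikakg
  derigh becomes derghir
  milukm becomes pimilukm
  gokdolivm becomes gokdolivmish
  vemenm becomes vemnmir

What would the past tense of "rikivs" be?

dolivs and savuhs both end in -s yet inflect differently (dolivsish, pisavuhs), so the final letter is not what conditions the rule; the second-to-last letter is.
"rikivs" has second-to-last letter 'v'. The stems whose second-to-last letter is 'v' (gokdolivm → gokdolivmish, dolivs → dolivsish) add -ish.
So rikivs → rikivsish.

rikivsish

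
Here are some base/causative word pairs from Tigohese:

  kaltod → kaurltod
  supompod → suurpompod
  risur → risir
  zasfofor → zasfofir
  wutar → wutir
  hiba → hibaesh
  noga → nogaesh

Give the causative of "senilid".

kaltod and zasfofor both have last vowel 'o' yet inflect differently (kaurltod, zasfofir), so the last vowel is not what conditions the rule; the final letter is.
"senilid" ends in -d. The stems ending in -d (kaltod → kaurltod, supompod → suurpompod) insert -ur- after the first vowel.
So senilid → seurnilid.

seurnilid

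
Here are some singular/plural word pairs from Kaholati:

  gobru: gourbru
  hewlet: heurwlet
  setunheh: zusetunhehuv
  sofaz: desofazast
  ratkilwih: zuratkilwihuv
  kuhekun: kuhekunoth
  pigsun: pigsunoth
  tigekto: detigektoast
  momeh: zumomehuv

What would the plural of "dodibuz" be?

kuhekun and gobru both have last vowel 'u' yet inflect differently (kuhekunoth, gourbru), so the last vowel is not what conditions the rule; the final letter is.
"dodibuz" ends in -z. The one such stem in the data (sofaz → desofazast) adds de- … -ast around the stem, so the same rule applies.
The other patterns: stems ending in -n add -oth; stems ending in -h add zu- … -uv around the stem; stems ending in -t or -u insert -ur- after the first vowel.
So dodibuz → dedodibuzast.

dedodibuzast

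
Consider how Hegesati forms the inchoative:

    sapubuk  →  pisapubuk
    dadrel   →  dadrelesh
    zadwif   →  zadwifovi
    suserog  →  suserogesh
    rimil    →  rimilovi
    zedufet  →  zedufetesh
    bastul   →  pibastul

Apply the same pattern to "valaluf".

"valaluf" has last vowel 'u'. The stems whose last vowel is 'u' (sapubuk → pisapubuk, bastul → pibastul) add the prefix pi-.
So valaluf → pivalaluf.

pivalaluf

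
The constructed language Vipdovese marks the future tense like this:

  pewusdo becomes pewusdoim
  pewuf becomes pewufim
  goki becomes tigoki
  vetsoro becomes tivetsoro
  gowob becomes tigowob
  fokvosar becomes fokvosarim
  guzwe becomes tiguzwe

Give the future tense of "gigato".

pewusdo and vetsoro both end in -o yet inflect differently (pewusdoim, tivetsoro), so the final letter is not what conditions the rule; the first letter is.
"gigato" begins with g-. The stems beginning with g- (goki → tigoki, gowob → tigowob, guzwe → tiguzwe) add the prefix ti-.
The other pattern: stems beginning with f- or p- add -im.
So gigato → tigigato.

tigigato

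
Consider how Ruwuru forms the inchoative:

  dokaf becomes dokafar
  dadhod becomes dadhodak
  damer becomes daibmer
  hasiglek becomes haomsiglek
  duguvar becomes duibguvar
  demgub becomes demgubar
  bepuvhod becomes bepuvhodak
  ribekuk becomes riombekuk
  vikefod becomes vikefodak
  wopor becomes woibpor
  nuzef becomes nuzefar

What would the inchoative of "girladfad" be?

wopor and vikefod both have last vowel 'o' yet inflect differently (woibpor, vikefodak), so the last vowel is not what conditions the rule; the final letter is.
"girladfad" ends in -d. The stems ending in -d (vikefod → vikefodak, dadhod → dadhodak, bepuvhod → bepuvhodak) add -ak.
So girladfad → girladfadak.

girladfadak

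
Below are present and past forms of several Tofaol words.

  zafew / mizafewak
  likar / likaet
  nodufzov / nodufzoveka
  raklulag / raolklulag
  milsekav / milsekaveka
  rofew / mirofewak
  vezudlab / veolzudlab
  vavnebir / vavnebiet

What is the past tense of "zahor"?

zahoet

milsekav and likar both have last vowel 'a' yet inflect differently (milsekaveka, likaet), so the last vowel is not what conditions the rule; the final letter is.
"zahor" ends in -r. The stems ending in -r (vavnebir → vavnebiet, likar → likaet) drop the final letter and add -et.
The other patterns: stems ending in -v add -eka; stems ending in -b or -g insert -ol- after the first vowel; stems ending in -w add mi- … -ak around the stem.
So zahor → zahoet.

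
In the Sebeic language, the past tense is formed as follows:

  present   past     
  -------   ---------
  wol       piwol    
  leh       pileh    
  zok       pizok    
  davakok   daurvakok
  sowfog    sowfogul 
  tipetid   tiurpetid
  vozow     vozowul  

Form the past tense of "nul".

"nul" has 1 vowel. The stems with 1 vowel (leh → pileh, wol → piwol, zok → pizok) add the prefix pi-.
The other patterns: stems with 2 vowels add -ul; stems with 3 vowels insert -ur- after the first vowel.
So nul → pinul.

pinul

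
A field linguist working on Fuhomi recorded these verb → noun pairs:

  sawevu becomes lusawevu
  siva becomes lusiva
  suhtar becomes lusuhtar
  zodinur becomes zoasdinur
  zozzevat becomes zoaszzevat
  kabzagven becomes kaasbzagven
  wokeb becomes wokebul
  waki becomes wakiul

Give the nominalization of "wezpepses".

suhtar and zodinur both end in -r yet inflect differently (lusuhtar, zoasdinur), so the final letter is not what conditions the rule; the first letter is.
"wezpepses" begins with w-. The stems beginning with w- (waki → wakiul, wokeb → wokebul) add -ul.
The other patterns: stems beginning with s- add the prefix lu-; stems beginning with k- or z- insert -as- after the first vowel.
So wezpepses → wezpepsesul.

wezpepsesul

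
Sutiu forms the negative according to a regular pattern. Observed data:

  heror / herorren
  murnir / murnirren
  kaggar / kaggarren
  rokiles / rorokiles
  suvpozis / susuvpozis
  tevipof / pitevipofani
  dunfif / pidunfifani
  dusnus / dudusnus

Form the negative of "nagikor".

nagikorren

"nagikor" ends in -r. The stems ending in -r (kaggar → kaggarren, heror → herorren, murnir → murnirren) double the final consonant and add -en.
The other patterns: stems ending in -f add pi- … -ani around the stem; stems ending in -s repeat the first consonant+vowel as a prefix.
So nagikor → nagikorren.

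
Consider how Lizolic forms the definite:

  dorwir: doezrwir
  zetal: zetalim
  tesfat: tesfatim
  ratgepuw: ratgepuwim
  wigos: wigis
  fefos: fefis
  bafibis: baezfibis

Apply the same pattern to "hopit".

bafibis and fefos both end in -s yet inflect differently (baezfibis, fefis), so the final letter is not what conditions the rule; the last vowel is.
"hopit" has last vowel 'i'. The stems whose last vowel is 'i' (dorwir → doezrwir, bafibis → baezfibis) insert -ez- after the first vowel.
So hopit → hoezpit.

hoezpit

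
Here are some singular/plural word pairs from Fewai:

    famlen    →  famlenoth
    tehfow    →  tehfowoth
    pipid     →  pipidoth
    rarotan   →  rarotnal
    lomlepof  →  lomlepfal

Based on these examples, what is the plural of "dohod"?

dohodoth

famlen and rarotan both end in -n yet inflect differently (famlenoth, rarotnal), so the final letter is not what conditions the rule; the number of vowels is.
"dohod" has 2 vowels. The stems with 2 vowels (famlen → famlenoth, tehfow → tehfowoth, pipid → pipidoth) add -oth.
The other pattern: stems with 3 vowels delete the last vowel and add -al.
So dohod → dohodoth.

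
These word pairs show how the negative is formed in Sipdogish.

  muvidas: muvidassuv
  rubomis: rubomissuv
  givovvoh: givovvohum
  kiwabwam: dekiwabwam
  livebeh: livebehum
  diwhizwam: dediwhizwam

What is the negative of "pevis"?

pevissuv

diwhizwam and muvidas both have last vowel 'a' yet inflect differently (dediwhizwam, muvidassuv), so the last vowel is not what conditions the rule; the final letter is.
"pevis" ends in -s. The stems ending in -s (rubomis → rubomissuv, muvidas → muvidassuv) double the final consonant and add -uv.
So pevis → pevissuv.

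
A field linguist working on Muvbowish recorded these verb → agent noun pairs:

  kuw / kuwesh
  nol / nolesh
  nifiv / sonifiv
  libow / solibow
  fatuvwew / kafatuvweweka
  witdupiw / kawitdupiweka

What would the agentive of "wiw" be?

wiwesh

kuw and libow both end in -w yet inflect differently (kuwesh, solibow), so the final letter is not what conditions the rule; the number of vowels is.
"wiw" has 1 vowel. The stems with 1 vowel (kuw → kuwesh, nol → nolesh) add -esh.
So wiw → wiwesh.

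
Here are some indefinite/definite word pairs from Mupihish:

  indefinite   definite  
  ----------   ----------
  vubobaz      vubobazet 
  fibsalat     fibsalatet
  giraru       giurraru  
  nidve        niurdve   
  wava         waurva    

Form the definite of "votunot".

vubobaz and wava both have last vowel 'a' yet inflect differently (vubobazet, waurva), so the last vowel is not what conditions the rule; whether the stem ends in a vowel or a consonant is.
"votunot" ends in a consonant. The stems ending in a consonant (vubobaz → vubobazet, fibsalat → fibsalatet) add -et.
So votunot → votunotet.

votunotet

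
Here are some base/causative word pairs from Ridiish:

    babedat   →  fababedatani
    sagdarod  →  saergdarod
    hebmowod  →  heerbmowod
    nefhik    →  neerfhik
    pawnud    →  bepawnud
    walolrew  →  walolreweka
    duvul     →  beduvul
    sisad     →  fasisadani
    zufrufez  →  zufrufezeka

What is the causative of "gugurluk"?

begugurluk

sisad and sagdarod both end in -d yet inflect differently (fasisadani, saergdarod), so the final letter is not what conditions the rule; the last vowel is.
"gugurluk" has last vowel 'u'. The stems whose last vowel is 'u' (duvul → beduvul, pawnud → bepawnud) add the prefix be-.
The other patterns: stems whose last vowel is 'e' add -eka; stems whose last vowel is 'a' add fa- … -ani around the stem; stems whose last vowel is 'i' or 'o' insert -er- after the first vowel.
So gugurluk → begugurluk.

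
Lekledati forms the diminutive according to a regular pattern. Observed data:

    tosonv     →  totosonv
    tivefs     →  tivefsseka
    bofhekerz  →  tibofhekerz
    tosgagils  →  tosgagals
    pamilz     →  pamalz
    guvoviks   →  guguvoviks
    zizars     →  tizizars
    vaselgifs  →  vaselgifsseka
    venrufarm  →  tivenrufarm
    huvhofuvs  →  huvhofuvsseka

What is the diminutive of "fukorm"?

guvoviks and zizars both end in -s yet inflect differently (guguvoviks, tizizars), so the final letter is not what conditions the rule; the second-to-last letter is.
"fukorm" has second-to-last letter 'r'. The stems whose second-to-last letter is 'r' (venrufarm → tivenrufarm, bofhekerz → tibofhekerz, zizars → tizizars) add the prefix ti-.
So fukorm → tifukorm.

tifukorm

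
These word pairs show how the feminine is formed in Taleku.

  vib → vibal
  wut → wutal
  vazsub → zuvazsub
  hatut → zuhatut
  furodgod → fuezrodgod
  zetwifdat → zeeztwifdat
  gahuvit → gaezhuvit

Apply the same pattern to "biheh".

zubiheh

vib and vazsub both end in -b yet inflect differently (vibal, zuvazsub), so the final letter is not what conditions the rule; the number of vowels is.
"biheh" has 2 vowels. The stems with 2 vowels (vazsub → zuvazsub, hatut → zuhatut) add the prefix zu-.
The other patterns: stems with 1 vowel add -al; stems with 3 vowels insert -ez- after the first vowel.
So biheh → zubiheh.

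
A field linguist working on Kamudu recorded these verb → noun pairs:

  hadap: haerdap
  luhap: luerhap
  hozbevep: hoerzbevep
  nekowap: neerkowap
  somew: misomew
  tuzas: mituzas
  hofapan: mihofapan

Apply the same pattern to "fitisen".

mifitisen

hozbevep and somew both have last vowel 'e' yet inflect differently (hoerzbevep, misomew), so the last vowel is not what conditions the rule; the final letter is.
"fitisen" ends in -n. The one such stem in the data (hofapan → mihofapan) adds the prefix mi-, so the same rule applies.
The other pattern: stems ending in -p insert -er- after the first vowel.
So fitisen → mifitisen.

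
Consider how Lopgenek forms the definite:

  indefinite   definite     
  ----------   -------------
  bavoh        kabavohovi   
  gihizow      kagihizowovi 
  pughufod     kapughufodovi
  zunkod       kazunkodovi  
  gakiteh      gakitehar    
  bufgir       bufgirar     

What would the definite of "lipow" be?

kalipowovi

bavoh and gakiteh both end in -h yet inflect differently (kabavohovi, gakitehar), so the final letter is not what conditions the rule; the last vowel is.
"lipow" has last vowel 'o'. The stems whose last vowel is 'o' (bavoh → kabavohovi, gihizow → kagihizowovi, pughufod → kapughufodovi) add ka- … -ovi around the stem.
So lipow → kalipowovi.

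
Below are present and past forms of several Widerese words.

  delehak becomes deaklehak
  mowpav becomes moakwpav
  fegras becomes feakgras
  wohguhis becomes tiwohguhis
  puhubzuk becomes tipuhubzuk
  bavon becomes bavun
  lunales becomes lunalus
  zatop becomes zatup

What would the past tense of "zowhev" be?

fegras and wohguhis both end in -s yet inflect differently (feakgras, tiwohguhis), so the final letter is not what conditions the rule; the last vowel is.
"zowhev" has last vowel 'e'. The one such stem in the data (lunales → lunalus) changes the last vowel to 'u' (as do bavon, zatop), so the same rule applies.
The other patterns: stems whose last vowel is 'a' insert -ak- after the first vowel; stems whose last vowel is 'i' or 'u' add the prefix ti-.
So zowhev → zowhuv.

zowhuv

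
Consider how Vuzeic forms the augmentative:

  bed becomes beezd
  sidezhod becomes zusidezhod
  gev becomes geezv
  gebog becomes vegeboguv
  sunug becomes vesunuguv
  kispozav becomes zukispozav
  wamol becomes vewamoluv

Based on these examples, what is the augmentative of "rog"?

roezg

gev and kispozav both end in -v yet inflect differently (geezv, zukispozav), so the final letter is not what conditions the rule; the number of vowels is.
"rog" has 1 vowel. The stems with 1 vowel (bed → beezd, gev → geezv) insert -ez- after the first vowel.
The other patterns: stems with 2 vowels add ve- … -uv around the stem; stems with 3 vowels add the prefix zu-.
So rog → roezg.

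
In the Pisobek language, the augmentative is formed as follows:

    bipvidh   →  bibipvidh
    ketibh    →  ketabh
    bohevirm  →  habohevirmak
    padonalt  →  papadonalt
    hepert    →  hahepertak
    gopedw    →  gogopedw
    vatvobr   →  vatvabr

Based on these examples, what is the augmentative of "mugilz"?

hepert and padonalt both end in -t yet inflect differently (hahepertak, papadonalt), so the final letter is not what conditions the rule; the second-to-last letter is.
"mugilz" has second-to-last letter 'l'. The one such stem in the data (padonalt → papadonalt) repeats the first consonant+vowel as a prefix (as do bipvidh, gopedw), so the same rule applies.
So mugilz → mumugilz.

mumugilz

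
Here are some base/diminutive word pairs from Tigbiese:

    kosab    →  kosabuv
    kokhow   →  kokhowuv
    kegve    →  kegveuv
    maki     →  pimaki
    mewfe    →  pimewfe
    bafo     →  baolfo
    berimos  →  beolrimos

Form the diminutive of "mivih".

pimivih

kegve and mewfe both end in -e yet inflect differently (kegveuv, pimewfe), so the final letter is not what conditions the rule; the first letter is.
"mivih" begins with m-. The stems beginning with m- (maki → pimaki, mewfe → pimewfe) add the prefix pi-.
So mivih → pimivih.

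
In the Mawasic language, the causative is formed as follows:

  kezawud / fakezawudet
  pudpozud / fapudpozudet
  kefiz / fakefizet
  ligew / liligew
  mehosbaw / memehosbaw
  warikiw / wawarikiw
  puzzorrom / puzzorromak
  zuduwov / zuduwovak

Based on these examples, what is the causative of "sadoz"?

kefiz and warikiw both have last vowel 'i' yet inflect differently (fakefizet, wawarikiw), so the last vowel is not what conditions the rule; the final letter is.
"sadoz" ends in -z. The one such stem in the data (kefiz → fakefizet) adds fa- … -et around the stem, so the same rule applies.
So sadoz → fasadozet.

fasadozet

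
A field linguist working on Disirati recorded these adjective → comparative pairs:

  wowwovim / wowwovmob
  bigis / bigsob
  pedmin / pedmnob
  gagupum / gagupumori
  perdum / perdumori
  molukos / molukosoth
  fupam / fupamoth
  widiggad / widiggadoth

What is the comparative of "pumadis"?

wowwovim and gagupum both end in -m yet inflect differently (wowwovmob, gagupumori), so the final letter is not what conditions the rule; the last vowel is.
"pumadis" has last vowel 'i'. The stems whose last vowel is 'i' (wowwovim → wowwovmob, bigis → bigsob, pedmin → pedmnob) delete the last vowel and add -ob.
The other patterns: stems whose last vowel is 'u' add -ori; stems whose last vowel is 'a' or 'o' add -oth.
So pumadis → pumadsob.

pumadsob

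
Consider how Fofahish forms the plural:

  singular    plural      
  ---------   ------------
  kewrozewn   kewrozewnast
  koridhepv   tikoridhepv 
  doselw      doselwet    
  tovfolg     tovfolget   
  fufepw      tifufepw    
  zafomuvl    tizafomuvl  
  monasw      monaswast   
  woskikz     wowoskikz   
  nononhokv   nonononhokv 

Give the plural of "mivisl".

doselw and fufepw both end in -w yet inflect differently (doselwet, tifufepw), so the final letter is not what conditions the rule; the second-to-last letter is.
"mivisl" has second-to-last letter 's'. The one such stem in the data (monasw → monaswast) adds -ast, so the same rule applies.
The other patterns: stems whose second-to-last letter is 'l' add -et; stems whose second-to-last letter is 'k' repeat the first consonant+vowel as a prefix; stems whose second-to-last letter is 'p' or 'v' add the prefix ti-.
So mivisl → mivislast.

mivislast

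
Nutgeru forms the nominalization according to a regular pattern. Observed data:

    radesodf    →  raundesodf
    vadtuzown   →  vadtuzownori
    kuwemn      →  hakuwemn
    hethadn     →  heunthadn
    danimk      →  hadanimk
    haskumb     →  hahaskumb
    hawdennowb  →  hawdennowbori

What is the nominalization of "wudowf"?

kuwemn and hethadn both end in -n yet inflect differently (hakuwemn, heunthadn), so the final letter is not what conditions the rule; the second-to-last letter is.
"wudowf" has second-to-last letter 'w'. The stems whose second-to-last letter is 'w' (hawdennowb → hawdennowbori, vadtuzown → vadtuzownori) add -ori.
The other patterns: stems whose second-to-last letter is 'm' add the prefix ha-; stems whose second-to-last letter is 'd' insert -un- after the first vowel.
So wudowf → wudowfori.

wudowfori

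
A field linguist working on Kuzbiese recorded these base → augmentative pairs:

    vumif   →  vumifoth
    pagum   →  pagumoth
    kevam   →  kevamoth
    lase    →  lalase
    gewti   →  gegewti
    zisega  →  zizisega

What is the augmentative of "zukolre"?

zuzukolre

"zukolre" ends in a vowel. The stems ending in a vowel (lase → lalase, gewti → gegewti, zisega → zizisega) repeat the first consonant+vowel as a prefix.
So zukolre → zuzukolre.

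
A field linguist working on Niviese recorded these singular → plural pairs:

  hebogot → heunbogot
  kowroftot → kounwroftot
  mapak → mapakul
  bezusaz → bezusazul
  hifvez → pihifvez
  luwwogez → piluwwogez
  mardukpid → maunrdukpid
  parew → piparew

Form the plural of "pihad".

bezusaz and luwwogez both end in -z yet inflect differently (bezusazul, piluwwogez), so the final letter is not what conditions the rule; the last vowel is.
"pihad" has last vowel 'a'. The stems whose last vowel is 'a' (bezusaz → bezusazul, mapak → mapakul) add -ul.
So pihad → pihadul.

pihadul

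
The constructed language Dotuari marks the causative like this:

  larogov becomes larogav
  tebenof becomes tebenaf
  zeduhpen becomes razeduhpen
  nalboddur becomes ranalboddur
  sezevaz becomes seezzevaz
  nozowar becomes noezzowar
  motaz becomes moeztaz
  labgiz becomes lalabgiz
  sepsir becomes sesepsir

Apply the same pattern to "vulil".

"vulil" has last vowel 'i'. The stems whose last vowel is 'i' (labgiz → lalabgiz, sepsir → sesepsir) repeat the first consonant+vowel as a prefix.
The other patterns: stems whose last vowel is 'o' change the last vowel to 'a'; stems whose last vowel is 'e' or 'u' add the prefix ra-; stems whose last vowel is 'a' insert -ez- after the first vowel.
So vulil → vuvulil.

vuvulil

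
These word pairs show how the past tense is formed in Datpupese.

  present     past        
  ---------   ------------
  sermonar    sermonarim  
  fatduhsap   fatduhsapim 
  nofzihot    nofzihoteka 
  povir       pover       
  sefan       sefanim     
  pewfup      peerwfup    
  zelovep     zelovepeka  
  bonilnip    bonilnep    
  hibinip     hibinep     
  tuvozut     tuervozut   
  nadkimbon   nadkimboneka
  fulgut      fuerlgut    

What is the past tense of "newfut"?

neerwfut

zelovep and fatduhsap both end in -p yet inflect differently (zelovepeka, fatduhsapim), so the final letter is not what conditions the rule; the last vowel is.
"newfut" has last vowel 'u'. The stems whose last vowel is 'u' (pewfup → peerwfup, fulgut → fuerlgut, tuvozut → tuervozut) insert -er- after the first vowel.
The other patterns: stems whose last vowel is 'e' or 'o' add -eka; stems whose last vowel is 'a' add -im; stems whose last vowel is 'i' change the last vowel to 'e'.
So newfut → neerwfut.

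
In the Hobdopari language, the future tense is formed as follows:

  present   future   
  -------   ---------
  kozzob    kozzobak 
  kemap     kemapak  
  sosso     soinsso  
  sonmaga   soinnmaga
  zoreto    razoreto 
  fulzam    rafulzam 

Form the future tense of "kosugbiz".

"kosugbiz" begins with k-. The stems beginning with k- (kozzob → kozzobak, kemap → kemapak) add -ak.
The other patterns: stems beginning with s- insert -in- after the first vowel; stems beginning with f- or z- add the prefix ra-.
So kosugbiz → kosugbizak.

kosugbizak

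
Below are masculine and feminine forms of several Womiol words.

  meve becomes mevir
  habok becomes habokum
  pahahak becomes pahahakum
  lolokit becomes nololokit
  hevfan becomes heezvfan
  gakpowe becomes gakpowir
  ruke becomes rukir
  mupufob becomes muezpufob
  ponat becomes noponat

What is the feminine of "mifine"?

mifinir

pahahak and ponat both have last vowel 'a' yet inflect differently (pahahakum, noponat), so the last vowel is not what conditions the rule; the final letter is.
"mifine" ends in -e. The stems ending in -e (gakpowe → gakpowir, ruke → rukir, meve → mevir) drop the final letter and add -ir.
The other patterns: stems ending in -k add -um; stems ending in -t add the prefix no-; stems ending in -b or -n insert -ez- after the first vowel.
So mifine → mifinir.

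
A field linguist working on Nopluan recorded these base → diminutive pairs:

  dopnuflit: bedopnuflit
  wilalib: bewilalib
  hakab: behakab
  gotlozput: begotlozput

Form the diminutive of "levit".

Every pair shown (dopnuflit → bedopnuflit, wilalib → bewilalib, hakab → behakab, …) follows the same rule: add the prefix be-.
So levit → belevit.

belevit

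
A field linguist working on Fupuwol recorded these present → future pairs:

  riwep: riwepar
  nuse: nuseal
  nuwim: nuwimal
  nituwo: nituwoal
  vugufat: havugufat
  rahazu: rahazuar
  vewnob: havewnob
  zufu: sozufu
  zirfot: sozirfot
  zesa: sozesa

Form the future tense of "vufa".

havufa

rahazu and zufu both end in -u yet inflect differently (rahazuar, sozufu), so the final letter is not what conditions the rule; the first letter is.
"vufa" begins with v-. The stems beginning with v- (vugufat → havugufat, vewnob → havewnob) add the prefix ha-.
The other patterns: stems beginning with r- add -ar; stems beginning with n- add -al; stems beginning with z- add the prefix so-.
So vufa → havufa.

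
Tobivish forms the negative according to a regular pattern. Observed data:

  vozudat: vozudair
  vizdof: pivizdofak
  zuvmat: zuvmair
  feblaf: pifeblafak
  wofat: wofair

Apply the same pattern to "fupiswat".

fupiswair

vozudat and feblaf both have last vowel 'a' yet inflect differently (vozudair, pifeblafak), so the last vowel is not what conditions the rule; the final letter is.
"fupiswat" ends in -t. The stems ending in -t (vozudat → vozudair, wofat → wofair, zuvmat → zuvmair) drop the final letter and add -ir.
So fupiswat → fupiswair.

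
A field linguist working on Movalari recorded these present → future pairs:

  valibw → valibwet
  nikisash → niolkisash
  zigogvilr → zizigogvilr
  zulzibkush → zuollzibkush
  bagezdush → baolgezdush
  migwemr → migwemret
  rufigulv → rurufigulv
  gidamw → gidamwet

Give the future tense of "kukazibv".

"kukazibv" has second-to-last letter 'b'. The one such stem in the data (valibw → valibwet) adds -et, so the same rule applies.
So kukazibv → kukazibvet.

kukazibvet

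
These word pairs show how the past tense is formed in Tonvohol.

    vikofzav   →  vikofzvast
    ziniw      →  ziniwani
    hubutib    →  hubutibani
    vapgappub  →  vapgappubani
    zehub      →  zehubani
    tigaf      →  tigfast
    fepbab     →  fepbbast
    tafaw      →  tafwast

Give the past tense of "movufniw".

movufniwani

tafaw and ziniw both end in -w yet inflect differently (tafwast, ziniwani), so the final letter is not what conditions the rule; the last vowel is.
"movufniw" has last vowel 'i'. The stems whose last vowel is 'i' (ziniw → ziniwani, hubutib → hubutibani) add -ani.
The other pattern: stems whose last vowel is 'a' delete the last vowel and add -ast.
So movufniw → movufniwani.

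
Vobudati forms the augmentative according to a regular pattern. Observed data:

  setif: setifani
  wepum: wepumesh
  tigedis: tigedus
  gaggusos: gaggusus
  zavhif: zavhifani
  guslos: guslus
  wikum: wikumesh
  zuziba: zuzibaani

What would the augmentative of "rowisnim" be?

rowisnimesh

"rowisnim" ends in -m. The stems ending in -m (wepum → wepumesh, wikum → wikumesh) add -esh.
The other patterns: stems ending in -a or -f add -ani; stems ending in -s change the last vowel to 'u'.
So rowisnim → rowisnimesh.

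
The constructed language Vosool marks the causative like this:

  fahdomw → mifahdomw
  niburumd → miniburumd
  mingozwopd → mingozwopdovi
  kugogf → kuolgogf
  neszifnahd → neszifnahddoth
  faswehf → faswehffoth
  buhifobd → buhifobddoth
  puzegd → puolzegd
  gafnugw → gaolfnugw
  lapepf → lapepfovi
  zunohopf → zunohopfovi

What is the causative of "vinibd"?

"vinibd" has second-to-last letter 'b'. The one such stem in the data (buhifobd → buhifobddoth) doubles the final consonant and adds -oth (as do faswehf, neszifnahd), so the same rule applies.
So vinibd → vinibddoth.

vinibddoth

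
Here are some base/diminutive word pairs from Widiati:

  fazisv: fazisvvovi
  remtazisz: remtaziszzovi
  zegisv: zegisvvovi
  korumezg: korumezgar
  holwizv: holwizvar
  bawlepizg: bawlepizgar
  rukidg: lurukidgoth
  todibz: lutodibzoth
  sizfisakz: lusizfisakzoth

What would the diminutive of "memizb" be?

fazisv and holwizv both end in -v yet inflect differently (fazisvvovi, holwizvar), so the final letter is not what conditions the rule; the second-to-last letter is.
"memizb" has second-to-last letter 'z'. The stems whose second-to-last letter is 'z' (korumezg → korumezgar, holwizv → holwizvar, bawlepizg → bawlepizgar) add -ar.
The other patterns: stems whose second-to-last letter is 's' double the final consonant and add -ovi; stems whose second-to-last letter is 'b', 'd' or 'k' add lu- … -oth around the stem.
So memizb → memizbar.

memizbar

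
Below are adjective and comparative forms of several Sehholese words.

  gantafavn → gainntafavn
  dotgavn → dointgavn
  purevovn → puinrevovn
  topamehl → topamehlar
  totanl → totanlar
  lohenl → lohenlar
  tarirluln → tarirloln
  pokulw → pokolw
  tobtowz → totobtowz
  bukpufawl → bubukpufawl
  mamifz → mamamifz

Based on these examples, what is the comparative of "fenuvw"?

gantafavn and tarirluln both end in -n yet inflect differently (gainntafavn, tarirloln), so the final letter is not what conditions the rule; the second-to-last letter is.
"fenuvw" has second-to-last letter 'v'. The stems whose second-to-last letter is 'v' (gantafavn → gainntafavn, dotgavn → dointgavn, purevovn → puinrevovn) insert -in- after the first vowel.
The other patterns: stems whose second-to-last letter is 'h' or 'n' add -ar; stems whose second-to-last letter is 'l' change the last vowel to 'o'; stems whose second-to-last letter is 'f' or 'w' repeat the first consonant+vowel as a prefix.
So fenuvw → feinnuvw.

feinnuvw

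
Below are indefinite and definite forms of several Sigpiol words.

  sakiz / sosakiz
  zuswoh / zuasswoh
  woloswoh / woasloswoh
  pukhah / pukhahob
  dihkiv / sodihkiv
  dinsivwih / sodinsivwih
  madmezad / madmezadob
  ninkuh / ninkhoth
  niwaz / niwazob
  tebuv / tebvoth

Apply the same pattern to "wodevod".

woasdevod

tebuv and dihkiv both end in -v yet inflect differently (tebvoth, sodihkiv), so the final letter is not what conditions the rule; the last vowel is.
"wodevod" has last vowel 'o'. The stems whose last vowel is 'o' (woloswoh → woasloswoh, zuswoh → zuasswoh) insert -as- after the first vowel.
So wodevod → woasdevod.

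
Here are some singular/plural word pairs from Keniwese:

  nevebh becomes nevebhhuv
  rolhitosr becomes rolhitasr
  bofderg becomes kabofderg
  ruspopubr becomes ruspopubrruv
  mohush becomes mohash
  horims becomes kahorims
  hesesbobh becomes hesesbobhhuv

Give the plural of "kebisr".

kebasr

hesesbobh and mohush both end in -h yet inflect differently (hesesbobhhuv, mohash), so the final letter is not what conditions the rule; the second-to-last letter is.
"kebisr" has second-to-last letter 's'. The stems whose second-to-last letter is 's' (mohush → mohash, rolhitosr → rolhitasr) change the last vowel to 'a'.
The other patterns: stems whose second-to-last letter is 'b' double the final consonant and add -uv; stems whose second-to-last letter is 'm' or 'r' add the prefix ka-.
So kebisr → kebasr.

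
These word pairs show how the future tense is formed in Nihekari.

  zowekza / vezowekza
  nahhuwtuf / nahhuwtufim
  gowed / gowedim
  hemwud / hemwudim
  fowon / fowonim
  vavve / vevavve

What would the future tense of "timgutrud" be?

timgutrudim

gowed and vavve both have last vowel 'e' yet inflect differently (gowedim, vevavve), so the last vowel is not what conditions the rule; whether the stem ends in a vowel or a consonant is.
"timgutrud" ends in a consonant. The stems ending in a consonant (fowon → fowonim, gowed → gowedim, hemwud → hemwudim) add -im.
So timgutrud → timgutrudim.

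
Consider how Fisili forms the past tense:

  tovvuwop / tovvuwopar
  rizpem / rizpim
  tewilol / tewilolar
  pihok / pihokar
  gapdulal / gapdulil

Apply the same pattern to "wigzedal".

wigzedil

"wigzedal" has last vowel 'a'. The one such stem in the data (gapdulal → gapdulil) changes the last vowel to 'i' (as does rizpem), so the same rule applies.
The other pattern: stems whose last vowel is 'o' add -ar.
So wigzedal → wigzedil.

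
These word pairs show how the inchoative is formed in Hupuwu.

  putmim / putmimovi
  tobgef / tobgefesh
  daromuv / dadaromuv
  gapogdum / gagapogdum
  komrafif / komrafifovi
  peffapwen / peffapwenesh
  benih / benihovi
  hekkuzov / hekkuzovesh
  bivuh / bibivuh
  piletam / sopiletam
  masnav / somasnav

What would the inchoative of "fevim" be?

piletam and putmim both end in -m yet inflect differently (sopiletam, putmimovi), so the final letter is not what conditions the rule; the last vowel is.
"fevim" has last vowel 'i'. The stems whose last vowel is 'i' (putmim → putmimovi, komrafif → komrafifovi, benih → benihovi) add -ovi.
The other patterns: stems whose last vowel is 'a' add the prefix so-; stems whose last vowel is 'u' repeat the first consonant+vowel as a prefix; stems whose last vowel is 'e' or 'o' add -esh.
So fevim → fevimovi.

fevimovi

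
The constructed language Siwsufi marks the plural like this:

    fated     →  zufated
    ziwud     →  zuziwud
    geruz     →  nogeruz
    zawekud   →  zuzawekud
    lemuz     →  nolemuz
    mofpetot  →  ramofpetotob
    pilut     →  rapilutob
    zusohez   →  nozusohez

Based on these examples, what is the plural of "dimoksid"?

"dimoksid" ends in -d. The stems ending in -d (ziwud → zuziwud, zawekud → zuzawekud, fated → zufated) add the prefix zu-.
The other patterns: stems ending in -z add the prefix no-; stems ending in -t add ra- … -ob around the stem.
So dimoksid → zudimoksid.

zudimoksid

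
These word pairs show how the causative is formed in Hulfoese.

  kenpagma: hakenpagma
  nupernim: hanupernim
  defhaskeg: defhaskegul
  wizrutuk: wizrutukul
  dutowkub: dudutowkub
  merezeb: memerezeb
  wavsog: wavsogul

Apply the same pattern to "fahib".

fafahib

merezeb and defhaskeg both have last vowel 'e' yet inflect differently (memerezeb, defhaskegul), so the last vowel is not what conditions the rule; the final letter is.
"fahib" ends in -b. The stems ending in -b (dutowkub → dudutowkub, merezeb → memerezeb) repeat the first consonant+vowel as a prefix.
So fahib → fafahib.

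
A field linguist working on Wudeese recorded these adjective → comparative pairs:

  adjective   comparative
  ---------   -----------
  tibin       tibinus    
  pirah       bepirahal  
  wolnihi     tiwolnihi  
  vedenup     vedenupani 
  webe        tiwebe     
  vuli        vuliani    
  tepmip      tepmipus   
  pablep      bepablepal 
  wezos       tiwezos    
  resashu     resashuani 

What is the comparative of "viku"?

tepmip and pablep both end in -p yet inflect differently (tepmipus, bepablepal), so the final letter is not what conditions the rule; the first letter is.
"viku" begins with v-. The stems beginning with v- (vedenup → vedenupani, vuli → vuliani) add -ani.
The other patterns: stems beginning with w- add the prefix ti-; stems beginning with t- add -us; stems beginning with p- add be- … -al around the stem.
So viku → vikuani.

vikuani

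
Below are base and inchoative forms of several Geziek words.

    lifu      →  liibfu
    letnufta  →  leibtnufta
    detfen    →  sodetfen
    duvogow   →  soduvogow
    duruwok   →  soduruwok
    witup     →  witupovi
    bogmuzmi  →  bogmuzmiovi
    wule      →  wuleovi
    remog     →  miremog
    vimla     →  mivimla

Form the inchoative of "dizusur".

sodizusur

letnufta and vimla both end in -a yet inflect differently (leibtnufta, mivimla), so the final letter is not what conditions the rule; the first letter is.
"dizusur" begins with d-. The stems beginning with d- (detfen → sodetfen, duvogow → soduvogow, duruwok → soduruwok) add the prefix so-.
The other patterns: stems beginning with l- insert -ib- after the first vowel; stems beginning with b- or w- add -ovi; stems beginning with r- or v- add the prefix mi-.
So dizusur → sodizusur.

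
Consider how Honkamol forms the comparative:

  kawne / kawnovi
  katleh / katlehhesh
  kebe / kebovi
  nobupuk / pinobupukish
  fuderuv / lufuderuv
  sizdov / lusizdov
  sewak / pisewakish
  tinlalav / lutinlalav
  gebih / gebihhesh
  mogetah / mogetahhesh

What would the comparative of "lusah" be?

tinlalav and mogetah both have last vowel 'a' yet inflect differently (lutinlalav, mogetahhesh), so the last vowel is not what conditions the rule; the final letter is.
"lusah" ends in -h. The stems ending in -h (mogetah → mogetahhesh, katleh → katlehhesh, gebih → gebihhesh) double the final consonant and add -esh.
So lusah → lusahhesh.

lusahhesh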